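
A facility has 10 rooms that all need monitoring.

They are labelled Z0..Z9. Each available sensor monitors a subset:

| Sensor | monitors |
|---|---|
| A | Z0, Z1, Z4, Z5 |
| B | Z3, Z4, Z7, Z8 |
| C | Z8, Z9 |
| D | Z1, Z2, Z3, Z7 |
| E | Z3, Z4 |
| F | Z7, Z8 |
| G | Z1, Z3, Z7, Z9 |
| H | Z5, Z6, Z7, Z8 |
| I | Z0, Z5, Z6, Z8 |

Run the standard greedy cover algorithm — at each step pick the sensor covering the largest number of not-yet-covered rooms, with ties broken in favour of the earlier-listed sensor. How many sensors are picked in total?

Greedy: pick A (covers 4 new) → pick B (covers 3 new) → pick C (covers 1 new) → pick D (covers 1 new) → pick H (covers 1 new). Total picks: 5.
(The true minimum cover uses only 4 sensors, so greedy is not optimal here.)

5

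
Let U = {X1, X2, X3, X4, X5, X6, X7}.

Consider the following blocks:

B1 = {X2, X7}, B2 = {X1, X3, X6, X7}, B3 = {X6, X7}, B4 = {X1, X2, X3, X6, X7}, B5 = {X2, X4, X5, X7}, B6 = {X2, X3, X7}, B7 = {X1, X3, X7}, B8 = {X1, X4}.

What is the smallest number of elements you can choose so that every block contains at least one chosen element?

The 2 elements {X4, X7} hit every block.
The blocks B3, B8 are pairwise disjoint, so any hitting set needs a separate element for each — at least 2. Hence 2 is optimal.

2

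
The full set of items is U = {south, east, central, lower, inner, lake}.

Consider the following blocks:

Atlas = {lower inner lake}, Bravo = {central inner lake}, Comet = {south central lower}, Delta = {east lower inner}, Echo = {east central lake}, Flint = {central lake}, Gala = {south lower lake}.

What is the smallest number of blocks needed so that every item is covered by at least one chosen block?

Atlas, Comet, and Echo cover everything between them: the union {south, east, central, lower, inner, lake} is all of U.
No 2 of the 7 blocks cover everything (all 21 combinations miss at least one item), so 3 is optimal.

3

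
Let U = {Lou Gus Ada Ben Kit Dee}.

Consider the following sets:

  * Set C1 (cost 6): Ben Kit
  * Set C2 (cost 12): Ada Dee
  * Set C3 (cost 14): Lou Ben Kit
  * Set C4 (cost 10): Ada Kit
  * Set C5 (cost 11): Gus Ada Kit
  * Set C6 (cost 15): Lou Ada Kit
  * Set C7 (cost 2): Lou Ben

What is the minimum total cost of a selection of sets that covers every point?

C2, C5, C7 together cover every point (C2 ∪ C5 ∪ C7 = {Lou, Gus, Ada, Ben, Kit, Dee}); total cost 12 + 11 + 2 = 25.
No covering selection has total cost below 25.

25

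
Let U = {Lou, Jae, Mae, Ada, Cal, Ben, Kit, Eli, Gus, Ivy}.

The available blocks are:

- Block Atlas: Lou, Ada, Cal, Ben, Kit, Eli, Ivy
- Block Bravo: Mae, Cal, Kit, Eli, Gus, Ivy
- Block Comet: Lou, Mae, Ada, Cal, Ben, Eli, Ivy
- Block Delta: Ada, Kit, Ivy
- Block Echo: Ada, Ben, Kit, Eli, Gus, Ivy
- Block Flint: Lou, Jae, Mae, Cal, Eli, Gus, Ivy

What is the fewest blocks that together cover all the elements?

2

Take {Atlas, Flint}. Their union is {Lou, Jae, Mae, Ada, Cal, Ben, Kit, Eli, Gus, Ivy}, which is all 10 elements.
No single block has all 10 elements (the largest, Atlas, has 7), so 2 is optimal.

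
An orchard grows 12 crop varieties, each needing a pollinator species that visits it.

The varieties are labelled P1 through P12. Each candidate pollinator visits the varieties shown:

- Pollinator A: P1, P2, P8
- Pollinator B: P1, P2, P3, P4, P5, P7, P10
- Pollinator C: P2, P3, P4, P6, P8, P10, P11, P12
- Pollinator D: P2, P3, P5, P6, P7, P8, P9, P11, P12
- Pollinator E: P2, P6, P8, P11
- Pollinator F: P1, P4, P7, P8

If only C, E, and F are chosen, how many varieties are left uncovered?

2

Union of C, E, F = {P1, P2, P3, P4, P6, P7, P8, P10, P11, P12}.
Not covered: P5, P9 — 2 varieties.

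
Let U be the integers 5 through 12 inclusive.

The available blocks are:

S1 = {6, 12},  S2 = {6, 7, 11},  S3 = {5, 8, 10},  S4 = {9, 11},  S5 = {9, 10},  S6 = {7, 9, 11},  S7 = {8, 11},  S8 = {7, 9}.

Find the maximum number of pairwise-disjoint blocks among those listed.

3

S1, S5, S7 are pairwise disjoint (S1={6,12}; S5={9,10}; S7={8,11}).
Every remaining block overlaps one of these, and no 4 of the listed blocks are pairwise disjoint, so 3 is the maximum.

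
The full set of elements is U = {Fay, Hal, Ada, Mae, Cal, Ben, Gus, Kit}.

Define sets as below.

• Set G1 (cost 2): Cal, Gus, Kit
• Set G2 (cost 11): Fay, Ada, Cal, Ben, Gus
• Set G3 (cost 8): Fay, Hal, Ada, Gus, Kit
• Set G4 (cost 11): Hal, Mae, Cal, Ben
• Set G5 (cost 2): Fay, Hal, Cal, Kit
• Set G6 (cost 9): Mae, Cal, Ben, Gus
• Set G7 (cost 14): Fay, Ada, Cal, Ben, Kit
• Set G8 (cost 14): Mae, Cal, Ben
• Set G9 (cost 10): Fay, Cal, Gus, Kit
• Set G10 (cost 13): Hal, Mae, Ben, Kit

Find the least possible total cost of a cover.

17

G3, G6 together cover every element (G3 ∪ G6 = {Fay, Hal, Ada, Mae, Cal, Ben, Gus, Kit}); total cost 8 + 9 = 17.
The greedy pick G5, G1, G6, G3 costs 21; no covering selection beats 17.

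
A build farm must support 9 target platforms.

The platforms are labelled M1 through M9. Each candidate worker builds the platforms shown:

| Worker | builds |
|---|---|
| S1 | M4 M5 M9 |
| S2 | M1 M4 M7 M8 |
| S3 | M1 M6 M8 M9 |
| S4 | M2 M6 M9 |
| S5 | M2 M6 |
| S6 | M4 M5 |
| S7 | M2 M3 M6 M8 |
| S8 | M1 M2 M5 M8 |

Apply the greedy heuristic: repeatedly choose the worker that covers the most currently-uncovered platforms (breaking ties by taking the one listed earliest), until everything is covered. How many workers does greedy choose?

4

Greedy: pick S2 (covers 4 new) → pick S4 (covers 3 new) → pick S1 (covers 1 new) → pick S7 (covers 1 new). Total picks: 4.
(The true minimum cover uses only 3 workers, so greedy is not optimal here.)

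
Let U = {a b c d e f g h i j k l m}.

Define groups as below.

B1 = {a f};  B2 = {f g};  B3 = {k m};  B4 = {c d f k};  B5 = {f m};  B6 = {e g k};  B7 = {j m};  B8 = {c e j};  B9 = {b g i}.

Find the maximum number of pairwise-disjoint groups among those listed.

4

B1, B3, B8, B9 are pairwise disjoint (B1={a,f}; B3={k,m}; B8={c,e,j}; B9={b,g,i}).
Every remaining group overlaps one of these, and no 5 of the listed groups are pairwise disjoint, so 4 is the maximum.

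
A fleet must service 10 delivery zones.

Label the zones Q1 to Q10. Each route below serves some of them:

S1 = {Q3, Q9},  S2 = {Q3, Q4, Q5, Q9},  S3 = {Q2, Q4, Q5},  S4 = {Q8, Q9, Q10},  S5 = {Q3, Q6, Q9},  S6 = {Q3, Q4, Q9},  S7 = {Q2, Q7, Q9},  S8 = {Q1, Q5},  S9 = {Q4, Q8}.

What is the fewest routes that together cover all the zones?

5

S4 and S5 and S6 and S7 and S8 together: S4 ∪ S5 ∪ S6 ∪ S7 ∪ S8 = {Q1, Q2, Q3, Q4, Q5, Q6, Q7, Q8, Q9, Q10} — every zone is covered.
No 4 of the 9 routes cover everything (all 126 combinations miss at least one zone), so 5 is optimal.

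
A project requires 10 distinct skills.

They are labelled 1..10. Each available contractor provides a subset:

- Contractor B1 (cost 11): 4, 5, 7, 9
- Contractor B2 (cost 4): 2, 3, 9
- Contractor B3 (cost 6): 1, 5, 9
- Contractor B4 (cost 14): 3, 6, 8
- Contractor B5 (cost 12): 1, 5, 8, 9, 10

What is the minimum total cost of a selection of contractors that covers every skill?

41

B1, B2, B4, B5 together cover every skill (B1 ∪ B2 ∪ B4 ∪ B5 = {1, 2, 3, 4, 5, 6, 7, 8, 9, 10}); total cost 11 + 4 + 14 + 12 = 41.
The greedy pick B2, B3, B1, B5, B4 costs 47; no covering selection beats 41.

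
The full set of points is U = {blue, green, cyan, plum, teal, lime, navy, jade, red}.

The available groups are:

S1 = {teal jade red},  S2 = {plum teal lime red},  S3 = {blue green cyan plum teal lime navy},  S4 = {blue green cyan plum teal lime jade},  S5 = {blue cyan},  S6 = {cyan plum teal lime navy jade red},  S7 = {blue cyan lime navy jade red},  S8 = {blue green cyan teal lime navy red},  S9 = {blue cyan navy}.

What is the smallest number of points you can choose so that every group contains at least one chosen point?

2

Take H = {blue, teal}. Each listed group contains at least one of these, so H is a hitting set of size 2.
The groups S2, S9 are pairwise disjoint, so any hitting set needs a separate point for each — at least 2. Hence 2 is optimal.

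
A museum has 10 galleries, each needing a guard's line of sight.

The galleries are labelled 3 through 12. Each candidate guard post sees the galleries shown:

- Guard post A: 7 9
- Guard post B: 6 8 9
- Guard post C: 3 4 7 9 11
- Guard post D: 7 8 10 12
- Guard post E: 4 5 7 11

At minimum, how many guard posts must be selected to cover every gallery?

B and C and D and E together: B ∪ C ∪ D ∪ E = {3, 4, 5, 6, 7, 8, 9, 10, 11, 12} — every gallery is covered.
No 3 of the 5 guard posts cover everything (all 10 combinations miss at least one gallery), so 4 is optimal.

4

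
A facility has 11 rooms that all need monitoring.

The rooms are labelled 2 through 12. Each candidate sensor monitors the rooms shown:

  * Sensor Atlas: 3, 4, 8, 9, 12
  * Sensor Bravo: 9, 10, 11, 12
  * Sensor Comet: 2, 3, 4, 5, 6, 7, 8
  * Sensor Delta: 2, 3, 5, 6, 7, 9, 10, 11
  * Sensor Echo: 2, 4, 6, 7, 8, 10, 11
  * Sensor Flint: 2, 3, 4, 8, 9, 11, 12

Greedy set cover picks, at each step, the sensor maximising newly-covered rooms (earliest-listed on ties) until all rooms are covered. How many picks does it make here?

Greedy: pick Delta (covers 8 new) → pick Atlas (covers 3 new). Total picks: 2.

2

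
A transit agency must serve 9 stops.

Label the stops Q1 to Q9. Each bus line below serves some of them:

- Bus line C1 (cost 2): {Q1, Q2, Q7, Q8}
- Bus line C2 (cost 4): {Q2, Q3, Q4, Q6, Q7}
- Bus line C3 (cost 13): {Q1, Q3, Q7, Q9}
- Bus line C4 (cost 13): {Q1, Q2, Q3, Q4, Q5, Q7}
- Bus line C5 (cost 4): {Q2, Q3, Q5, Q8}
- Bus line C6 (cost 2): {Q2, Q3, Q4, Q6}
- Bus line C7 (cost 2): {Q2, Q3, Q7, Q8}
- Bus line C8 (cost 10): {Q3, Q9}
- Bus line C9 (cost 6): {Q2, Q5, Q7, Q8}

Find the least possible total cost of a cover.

18

C1, C5, C6, C8 together cover every stop (C1 ∪ C5 ∪ C6 ∪ C8 = {Q1, Q2, Q3, Q4, Q5, Q6, Q7, Q8, Q9}); total cost 2 + 4 + 2 + 10 = 18.
No covering selection has total cost below 18.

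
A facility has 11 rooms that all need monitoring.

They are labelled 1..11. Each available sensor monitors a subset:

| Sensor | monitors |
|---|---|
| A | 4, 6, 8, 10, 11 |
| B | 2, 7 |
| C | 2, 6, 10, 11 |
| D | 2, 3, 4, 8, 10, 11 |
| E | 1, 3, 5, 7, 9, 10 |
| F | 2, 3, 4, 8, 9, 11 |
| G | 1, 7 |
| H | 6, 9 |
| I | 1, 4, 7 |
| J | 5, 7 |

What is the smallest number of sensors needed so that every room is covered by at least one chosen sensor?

C and D and E together: C ∪ D ∪ E = {1, 2, 3, 4, 5, 6, 7, 8, 9, 10, 11} — every room is covered.
No 2 of the 10 sensors cover everything (all 45 combinations miss at least one room), so 3 is optimal.

3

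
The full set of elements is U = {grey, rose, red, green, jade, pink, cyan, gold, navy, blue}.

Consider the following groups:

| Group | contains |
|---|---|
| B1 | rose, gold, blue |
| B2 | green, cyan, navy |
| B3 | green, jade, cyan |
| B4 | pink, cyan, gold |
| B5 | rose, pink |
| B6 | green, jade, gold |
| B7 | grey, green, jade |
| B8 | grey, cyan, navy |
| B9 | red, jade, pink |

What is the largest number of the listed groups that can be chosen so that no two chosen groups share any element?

B5, B6, B8 are pairwise disjoint (B5={rose,pink}; B6={green,jade,gold}; B8={grey,cyan,navy}).
Every remaining group overlaps one of these, and no 4 of the listed groups are pairwise disjoint, so 3 is the maximum.

3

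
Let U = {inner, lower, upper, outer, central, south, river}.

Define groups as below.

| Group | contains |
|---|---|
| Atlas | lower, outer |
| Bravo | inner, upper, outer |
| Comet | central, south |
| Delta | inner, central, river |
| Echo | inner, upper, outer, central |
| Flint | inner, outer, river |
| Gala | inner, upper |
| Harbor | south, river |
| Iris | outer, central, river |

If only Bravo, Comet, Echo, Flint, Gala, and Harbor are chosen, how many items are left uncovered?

Union of Bravo, Comet, Echo, Flint, Gala, Harbor = {inner, upper, outer, central, south, river}.
Not covered: lower — 1 item.

1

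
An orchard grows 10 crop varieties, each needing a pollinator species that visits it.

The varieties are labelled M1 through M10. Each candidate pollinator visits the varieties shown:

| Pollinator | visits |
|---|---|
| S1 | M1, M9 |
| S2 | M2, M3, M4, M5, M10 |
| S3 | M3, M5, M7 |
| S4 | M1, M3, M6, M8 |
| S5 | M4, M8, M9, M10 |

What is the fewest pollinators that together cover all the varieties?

4

Take {S1, S2, S3, S4}. Their union is {M1, M2, M3, M4, M5, M6, M7, M8, M9, M10}, which is all 10 varieties.
No 3 of the 5 pollinators cover everything (all 10 combinations miss at least one variety), so 4 is optimal.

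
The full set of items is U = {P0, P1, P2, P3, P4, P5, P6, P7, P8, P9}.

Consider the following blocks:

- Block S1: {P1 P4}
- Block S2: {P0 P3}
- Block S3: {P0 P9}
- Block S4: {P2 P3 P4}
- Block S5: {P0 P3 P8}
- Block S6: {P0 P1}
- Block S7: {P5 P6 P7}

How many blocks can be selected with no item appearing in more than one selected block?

3

S1, S2, S7 are pairwise disjoint (S1={P1,P4}; S2={P0,P3}; S7={P5,P6,P7}).
Every remaining block overlaps one of these, and no 4 of the listed blocks are pairwise disjoint, so 3 is the maximum.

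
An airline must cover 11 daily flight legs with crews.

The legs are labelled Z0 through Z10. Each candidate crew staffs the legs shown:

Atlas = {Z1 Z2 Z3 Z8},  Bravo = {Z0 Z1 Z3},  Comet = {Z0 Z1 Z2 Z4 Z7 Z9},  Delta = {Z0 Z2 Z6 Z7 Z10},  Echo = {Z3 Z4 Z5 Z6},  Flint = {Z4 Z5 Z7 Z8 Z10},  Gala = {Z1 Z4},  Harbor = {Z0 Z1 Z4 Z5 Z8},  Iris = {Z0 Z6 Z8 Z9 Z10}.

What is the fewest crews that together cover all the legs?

3

Comet and Echo and Flint together: Comet ∪ Echo ∪ Flint = {Z0, Z1, Z2, Z3, Z4, Z5, Z6, Z7, Z8, Z9, Z10} — every leg is covered.
No 2 of the 9 crews cover everything (all 36 combinations miss at least one leg), so 3 is optimal.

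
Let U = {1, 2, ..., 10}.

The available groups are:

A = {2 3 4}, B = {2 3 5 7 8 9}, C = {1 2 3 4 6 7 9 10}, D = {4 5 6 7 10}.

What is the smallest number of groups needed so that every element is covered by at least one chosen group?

B and C cover everything between them: the union {1, 2, 3, 4, 5, 6, 7, 8, 9, 10} is all of U.
No single group has all 10 elements (the largest, C, has 8), so 2 is optimal.

2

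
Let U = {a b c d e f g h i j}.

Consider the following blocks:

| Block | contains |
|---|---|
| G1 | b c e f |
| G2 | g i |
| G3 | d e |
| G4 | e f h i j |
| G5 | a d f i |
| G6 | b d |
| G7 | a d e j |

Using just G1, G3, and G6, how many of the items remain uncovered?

Union of G1, G3, G6 = {b, c, d, e, f}.
Not covered: a, g, h, i, j — 5 items.

5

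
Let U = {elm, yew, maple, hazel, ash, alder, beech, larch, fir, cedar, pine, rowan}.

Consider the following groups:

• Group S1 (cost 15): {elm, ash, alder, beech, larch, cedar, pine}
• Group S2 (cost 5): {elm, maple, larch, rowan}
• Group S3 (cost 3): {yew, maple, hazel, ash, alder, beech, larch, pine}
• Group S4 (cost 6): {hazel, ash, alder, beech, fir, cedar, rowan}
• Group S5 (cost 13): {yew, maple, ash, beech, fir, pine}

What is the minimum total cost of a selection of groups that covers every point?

S2, S3, S4 together cover every point (S2 ∪ S3 ∪ S4 = {elm, yew, maple, hazel, ash, alder, beech, larch, fir, cedar, pine, rowan}); total cost 5 + 3 + 6 = 14.
No covering selection has total cost below 14.

14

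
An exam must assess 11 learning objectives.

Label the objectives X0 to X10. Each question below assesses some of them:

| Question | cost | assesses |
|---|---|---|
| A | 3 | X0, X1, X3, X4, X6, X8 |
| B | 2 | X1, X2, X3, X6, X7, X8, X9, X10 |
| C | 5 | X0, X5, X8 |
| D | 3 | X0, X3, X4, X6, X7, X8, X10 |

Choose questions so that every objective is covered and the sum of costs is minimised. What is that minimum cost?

10

B, C, D together cover every objective (B ∪ C ∪ D = {X0, X1, X2, X3, X4, X5, X6, X7, X8, X9, X10}); total cost 2 + 5 + 3 = 10.
No covering selection has total cost below 10.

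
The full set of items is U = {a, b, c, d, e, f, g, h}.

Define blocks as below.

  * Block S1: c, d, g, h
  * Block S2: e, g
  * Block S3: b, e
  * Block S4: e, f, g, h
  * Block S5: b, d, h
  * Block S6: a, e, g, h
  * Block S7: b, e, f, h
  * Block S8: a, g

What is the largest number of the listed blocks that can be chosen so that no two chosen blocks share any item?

S1, S3 are pairwise disjoint (S1={c,d,g,h}; S3={b,e}).
Every remaining block overlaps one of these, and no 3 of the listed blocks are pairwise disjoint, so 2 is the maximum.

2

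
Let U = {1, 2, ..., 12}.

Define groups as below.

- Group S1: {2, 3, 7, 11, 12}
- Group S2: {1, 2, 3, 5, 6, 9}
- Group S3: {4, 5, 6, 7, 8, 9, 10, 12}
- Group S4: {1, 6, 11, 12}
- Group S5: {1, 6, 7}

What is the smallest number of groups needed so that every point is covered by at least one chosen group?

3

Take {S2, S3, S4}. Their union is {1, 2, 3, 4, 5, 6, 7, 8, 9, 10, 11, 12}, which is all 12 points.
Only S3 contains 4, so S3 is forced; the remaining 4 points need at least 2 more groups (each remaining group adds at most 3) — so at least 3 groups are needed, and 3 is optimal.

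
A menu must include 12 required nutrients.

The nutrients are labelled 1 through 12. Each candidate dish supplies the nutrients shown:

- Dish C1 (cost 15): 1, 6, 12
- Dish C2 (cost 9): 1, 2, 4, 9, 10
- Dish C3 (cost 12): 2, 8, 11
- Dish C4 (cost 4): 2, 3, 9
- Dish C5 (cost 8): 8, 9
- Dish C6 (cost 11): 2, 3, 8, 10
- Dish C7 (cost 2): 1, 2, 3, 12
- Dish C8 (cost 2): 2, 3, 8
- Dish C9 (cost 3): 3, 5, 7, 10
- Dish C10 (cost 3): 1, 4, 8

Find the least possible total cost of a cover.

C1, C3, C4, C9, C10 together cover every nutrient (C1 ∪ C3 ∪ C4 ∪ C9 ∪ C10 = {1, 2, 3, 4, 5, 6, 7, 8, 9, 10, 11, 12}); total cost 15 + 12 + 4 + 3 + 3 = 37.
The greedy pick C7, C9, C10, C4, C3, C1 costs 39; no covering selection beats 37.

37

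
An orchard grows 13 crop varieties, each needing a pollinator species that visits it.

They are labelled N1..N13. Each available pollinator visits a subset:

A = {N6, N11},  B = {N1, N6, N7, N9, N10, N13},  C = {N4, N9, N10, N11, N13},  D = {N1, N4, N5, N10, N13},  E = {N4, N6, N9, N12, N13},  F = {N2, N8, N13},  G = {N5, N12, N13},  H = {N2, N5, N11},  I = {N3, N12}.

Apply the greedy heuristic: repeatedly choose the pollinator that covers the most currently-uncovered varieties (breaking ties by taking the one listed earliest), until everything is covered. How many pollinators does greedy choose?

5

Greedy: pick B (covers 6 new) → pick H (covers 3 new) → pick E (covers 2 new) → pick F (covers 1 new) → pick I (covers 1 new). Total picks: 5.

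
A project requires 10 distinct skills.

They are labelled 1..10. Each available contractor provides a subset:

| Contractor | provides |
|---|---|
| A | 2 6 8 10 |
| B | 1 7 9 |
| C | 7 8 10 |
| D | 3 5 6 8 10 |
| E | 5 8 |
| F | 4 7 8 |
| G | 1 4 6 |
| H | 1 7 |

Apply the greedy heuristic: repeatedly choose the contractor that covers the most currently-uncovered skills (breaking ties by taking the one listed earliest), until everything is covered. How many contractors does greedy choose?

Greedy: pick D (covers 5 new) → pick B (covers 3 new) → pick A (covers 1 new) → pick F (covers 1 new). Total picks: 4.

4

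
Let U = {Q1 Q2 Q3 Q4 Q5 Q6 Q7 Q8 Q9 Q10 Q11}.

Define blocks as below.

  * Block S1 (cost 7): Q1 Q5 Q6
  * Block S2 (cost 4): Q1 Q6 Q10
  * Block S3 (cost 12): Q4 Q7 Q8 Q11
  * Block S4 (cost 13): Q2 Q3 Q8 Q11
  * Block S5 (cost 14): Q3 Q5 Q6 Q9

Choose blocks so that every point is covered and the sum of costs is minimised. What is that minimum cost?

43

S2, S3, S4, S5 together cover every point (S2 ∪ S3 ∪ S4 ∪ S5 = {Q1, Q2, Q3, Q4, Q5, Q6, Q7, Q8, Q9, Q10, Q11}); total cost 4 + 12 + 13 + 14 = 43.
No covering selection has total cost below 43.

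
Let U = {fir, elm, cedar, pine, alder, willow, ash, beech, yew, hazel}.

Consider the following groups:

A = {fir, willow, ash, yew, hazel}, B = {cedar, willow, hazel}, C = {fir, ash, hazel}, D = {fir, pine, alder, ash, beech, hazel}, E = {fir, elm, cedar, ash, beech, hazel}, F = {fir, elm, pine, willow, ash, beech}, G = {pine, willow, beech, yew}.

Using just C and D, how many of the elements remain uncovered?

Union of C, D = {fir, pine, alder, ash, beech, hazel}.
Not covered: elm, cedar, willow, yew — 4 elements.

4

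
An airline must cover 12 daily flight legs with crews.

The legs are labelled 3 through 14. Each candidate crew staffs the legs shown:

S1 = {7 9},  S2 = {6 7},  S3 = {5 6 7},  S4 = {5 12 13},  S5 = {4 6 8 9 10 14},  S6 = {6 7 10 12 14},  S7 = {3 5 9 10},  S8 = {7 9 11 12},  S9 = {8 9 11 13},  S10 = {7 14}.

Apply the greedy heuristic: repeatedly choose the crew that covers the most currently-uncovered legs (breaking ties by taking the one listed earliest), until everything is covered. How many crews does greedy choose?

Greedy: pick S5 (covers 6 new) → pick S4 (covers 3 new) → pick S8 (covers 2 new) → pick S7 (covers 1 new). Total picks: 4.

4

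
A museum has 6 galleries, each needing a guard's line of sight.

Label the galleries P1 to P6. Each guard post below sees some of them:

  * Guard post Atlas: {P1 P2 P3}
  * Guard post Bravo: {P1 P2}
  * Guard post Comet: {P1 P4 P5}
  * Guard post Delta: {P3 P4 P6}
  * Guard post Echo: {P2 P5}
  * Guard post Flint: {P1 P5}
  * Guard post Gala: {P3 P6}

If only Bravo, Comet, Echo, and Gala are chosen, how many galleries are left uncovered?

0

Union of Bravo, Comet, Echo, Gala = {P1, P2, P3, P4, P5, P6} — that's every gallery, so 0 are uncovered.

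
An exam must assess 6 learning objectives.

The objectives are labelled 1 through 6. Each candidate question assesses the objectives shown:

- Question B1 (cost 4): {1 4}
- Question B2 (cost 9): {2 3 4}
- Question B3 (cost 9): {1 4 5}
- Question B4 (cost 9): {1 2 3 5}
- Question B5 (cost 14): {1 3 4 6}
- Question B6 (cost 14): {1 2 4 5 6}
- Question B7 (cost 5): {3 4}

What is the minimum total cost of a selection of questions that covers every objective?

19

B6, B7 together cover every objective (B6 ∪ B7 = {1, 2, 3, 4, 5, 6}); total cost 14 + 5 = 19.
The greedy pick B1, B4, B5 costs 27; no covering selection beats 19.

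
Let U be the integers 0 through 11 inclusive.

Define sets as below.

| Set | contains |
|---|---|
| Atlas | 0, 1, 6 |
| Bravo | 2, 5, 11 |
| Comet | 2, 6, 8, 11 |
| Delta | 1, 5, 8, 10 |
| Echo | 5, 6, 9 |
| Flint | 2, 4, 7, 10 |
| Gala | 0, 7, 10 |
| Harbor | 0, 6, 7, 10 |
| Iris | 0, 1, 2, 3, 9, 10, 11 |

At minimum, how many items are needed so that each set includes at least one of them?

3

The 3 items {0, 2, 5} hit every set.
No choice of 2 items meets every set, so 3 is the minimum.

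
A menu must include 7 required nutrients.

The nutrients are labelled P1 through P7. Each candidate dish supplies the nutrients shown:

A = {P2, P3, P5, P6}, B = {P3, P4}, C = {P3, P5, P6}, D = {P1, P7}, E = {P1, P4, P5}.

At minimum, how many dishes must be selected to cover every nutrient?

A and B and D together: A ∪ B ∪ D = {P1, P2, P3, P4, P5, P6, P7} — every nutrient is covered.
Only A contains P2, so A is forced; the remaining 3 nutrients need at least 2 more dishes (each remaining dish adds at most 2) — so at least 3 dishes are needed, and 3 is optimal.

3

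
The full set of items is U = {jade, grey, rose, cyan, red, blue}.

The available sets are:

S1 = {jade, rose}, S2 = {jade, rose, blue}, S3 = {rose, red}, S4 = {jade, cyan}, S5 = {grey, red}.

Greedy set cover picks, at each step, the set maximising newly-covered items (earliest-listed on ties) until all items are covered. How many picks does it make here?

Greedy: pick S2 (covers 3 new) → pick S5 (covers 2 new) → pick S4 (covers 1 new). Total picks: 3.

3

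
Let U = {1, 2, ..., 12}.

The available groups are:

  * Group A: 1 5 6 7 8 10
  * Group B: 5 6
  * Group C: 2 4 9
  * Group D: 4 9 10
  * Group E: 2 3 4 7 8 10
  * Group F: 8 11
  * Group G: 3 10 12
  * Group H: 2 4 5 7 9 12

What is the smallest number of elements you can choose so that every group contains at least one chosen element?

Take T = {4, 5, 8, 10}. Each listed group contains at least one of these, so T is a hitting set of size 4.
The groups B, C, F, G are pairwise disjoint, so any hitting set needs a separate element for each — at least 4. Hence 4 is optimal.

4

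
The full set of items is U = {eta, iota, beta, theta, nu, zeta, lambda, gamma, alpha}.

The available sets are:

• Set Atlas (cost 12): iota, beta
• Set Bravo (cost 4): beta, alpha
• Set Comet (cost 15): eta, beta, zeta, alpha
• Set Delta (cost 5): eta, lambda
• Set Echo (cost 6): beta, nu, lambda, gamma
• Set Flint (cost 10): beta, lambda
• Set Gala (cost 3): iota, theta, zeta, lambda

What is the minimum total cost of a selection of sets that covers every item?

18

Bravo, Delta, Echo, Gala together cover every item (Bravo ∪ Delta ∪ Echo ∪ Gala = {eta, iota, beta, theta, nu, zeta, lambda, gamma, alpha}); total cost 4 + 5 + 6 + 3 = 18.
No covering selection has total cost below 18.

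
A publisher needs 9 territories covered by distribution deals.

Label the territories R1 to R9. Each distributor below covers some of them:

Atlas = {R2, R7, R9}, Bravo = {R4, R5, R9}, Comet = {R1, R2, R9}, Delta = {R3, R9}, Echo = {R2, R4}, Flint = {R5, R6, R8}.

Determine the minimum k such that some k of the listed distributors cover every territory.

Take {Atlas, Comet, Delta, Echo, Flint}. Their union is {R1, R2, R3, R4, R5, R6, R7, R8, R9}, which is all 9 territories.
No 4 of the 6 distributors cover everything (all 15 combinations miss at least one territory), so 5 is optimal.

5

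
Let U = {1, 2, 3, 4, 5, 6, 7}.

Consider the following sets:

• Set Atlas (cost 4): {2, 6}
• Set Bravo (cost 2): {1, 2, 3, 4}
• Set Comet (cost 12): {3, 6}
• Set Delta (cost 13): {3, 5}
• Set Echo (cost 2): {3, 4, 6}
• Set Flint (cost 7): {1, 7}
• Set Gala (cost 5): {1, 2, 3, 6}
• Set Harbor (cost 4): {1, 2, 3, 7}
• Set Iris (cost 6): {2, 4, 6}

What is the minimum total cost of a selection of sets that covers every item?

Delta, Echo, Harbor together cover every item (Delta ∪ Echo ∪ Harbor = {1, 2, 3, 4, 5, 6, 7}); total cost 13 + 2 + 4 = 19.
The greedy pick Bravo, Echo, Harbor, Delta costs 21; no covering selection beats 19.

19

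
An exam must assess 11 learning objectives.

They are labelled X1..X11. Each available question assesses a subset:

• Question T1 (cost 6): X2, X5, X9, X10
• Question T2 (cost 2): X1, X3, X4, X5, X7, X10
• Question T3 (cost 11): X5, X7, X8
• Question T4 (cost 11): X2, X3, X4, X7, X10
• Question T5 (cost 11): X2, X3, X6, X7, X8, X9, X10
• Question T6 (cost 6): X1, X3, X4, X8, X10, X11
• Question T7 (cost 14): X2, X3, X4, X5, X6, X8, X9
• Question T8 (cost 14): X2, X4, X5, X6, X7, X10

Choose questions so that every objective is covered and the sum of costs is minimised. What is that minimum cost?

T2, T5, T6 together cover every objective (T2 ∪ T5 ∪ T6 = {X1, X2, X3, X4, X5, X6, X7, X8, X9, X10, X11}); total cost 2 + 11 + 6 = 19.
No covering selection has total cost below 19.

19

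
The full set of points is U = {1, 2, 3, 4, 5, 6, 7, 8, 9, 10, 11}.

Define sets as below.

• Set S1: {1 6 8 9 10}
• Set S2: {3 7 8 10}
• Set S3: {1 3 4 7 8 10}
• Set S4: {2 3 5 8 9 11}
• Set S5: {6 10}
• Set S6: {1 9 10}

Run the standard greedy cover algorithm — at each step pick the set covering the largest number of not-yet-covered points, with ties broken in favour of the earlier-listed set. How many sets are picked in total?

3

Greedy: pick S3 (covers 6 new) → pick S4 (covers 4 new) → pick S1 (covers 1 new). Total picks: 3.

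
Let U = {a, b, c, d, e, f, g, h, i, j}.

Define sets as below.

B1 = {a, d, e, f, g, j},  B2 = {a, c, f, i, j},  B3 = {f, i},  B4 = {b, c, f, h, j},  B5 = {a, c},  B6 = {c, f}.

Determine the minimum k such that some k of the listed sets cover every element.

Take {B1, B2, B4}. Their union is {a, b, c, d, e, f, g, h, i, j}, which is all 10 elements.
Only B4 contains b, so B4 is forced; the remaining 5 elements need at least 2 more sets (each remaining set adds at most 4) — so at least 3 sets are needed, and 3 is optimal.

3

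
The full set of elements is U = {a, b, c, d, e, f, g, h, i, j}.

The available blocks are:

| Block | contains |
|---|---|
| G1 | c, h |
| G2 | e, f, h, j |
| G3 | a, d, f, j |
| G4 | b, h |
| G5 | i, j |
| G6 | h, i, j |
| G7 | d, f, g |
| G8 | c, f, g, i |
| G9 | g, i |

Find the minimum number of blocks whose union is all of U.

4

G2, G3, G4, and G8 cover everything between them: the union {a, b, c, d, e, f, g, h, i, j} is all of U.
No 3 of the 9 blocks cover everything (all 84 combinations miss at least one element), so 4 is optimal.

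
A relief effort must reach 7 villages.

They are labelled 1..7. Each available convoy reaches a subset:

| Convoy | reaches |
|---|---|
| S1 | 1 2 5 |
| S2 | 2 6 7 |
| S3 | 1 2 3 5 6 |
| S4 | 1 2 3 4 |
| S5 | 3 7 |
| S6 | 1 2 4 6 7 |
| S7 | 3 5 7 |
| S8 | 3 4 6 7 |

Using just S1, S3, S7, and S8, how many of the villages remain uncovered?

Union of S1, S3, S7, S8 = {1, 2, 3, 4, 5, 6, 7} — that's every village, so 0 are uncovered.

0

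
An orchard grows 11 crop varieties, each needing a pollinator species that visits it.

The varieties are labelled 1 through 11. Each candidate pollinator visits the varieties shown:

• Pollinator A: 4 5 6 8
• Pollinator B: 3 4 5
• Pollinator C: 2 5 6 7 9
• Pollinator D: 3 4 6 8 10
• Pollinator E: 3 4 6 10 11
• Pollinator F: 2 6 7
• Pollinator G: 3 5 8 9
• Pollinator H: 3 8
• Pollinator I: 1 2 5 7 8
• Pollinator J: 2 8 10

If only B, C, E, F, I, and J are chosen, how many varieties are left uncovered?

0

Union of B, C, E, F, I, J = {1, 2, 3, 4, 5, 6, 7, 8, 9, 10, 11} — that's every variety, so 0 are uncovered.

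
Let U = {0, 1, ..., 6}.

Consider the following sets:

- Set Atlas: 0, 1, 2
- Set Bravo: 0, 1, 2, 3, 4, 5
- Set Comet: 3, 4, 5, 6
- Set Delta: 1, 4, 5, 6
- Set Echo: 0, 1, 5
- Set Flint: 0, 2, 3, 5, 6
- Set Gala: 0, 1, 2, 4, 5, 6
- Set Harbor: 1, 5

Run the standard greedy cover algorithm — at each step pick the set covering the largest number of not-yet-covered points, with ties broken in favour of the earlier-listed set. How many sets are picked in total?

2

Greedy: pick Bravo (covers 6 new) → pick Comet (covers 1 new). Total picks: 2.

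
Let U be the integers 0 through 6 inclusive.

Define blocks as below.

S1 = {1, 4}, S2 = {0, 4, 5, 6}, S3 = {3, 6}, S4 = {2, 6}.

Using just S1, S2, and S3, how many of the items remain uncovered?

1

Union of S1, S2, S3 = {0, 1, 3, 4, 5, 6}.
Not covered: 2 — 1 item.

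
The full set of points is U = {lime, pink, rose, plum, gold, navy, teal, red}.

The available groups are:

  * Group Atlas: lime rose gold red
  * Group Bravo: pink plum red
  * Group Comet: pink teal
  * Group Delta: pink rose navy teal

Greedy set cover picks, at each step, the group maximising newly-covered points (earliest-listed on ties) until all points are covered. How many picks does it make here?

Greedy: pick Atlas (covers 4 new) → pick Delta (covers 3 new) → pick Bravo (covers 1 new). Total picks: 3.

3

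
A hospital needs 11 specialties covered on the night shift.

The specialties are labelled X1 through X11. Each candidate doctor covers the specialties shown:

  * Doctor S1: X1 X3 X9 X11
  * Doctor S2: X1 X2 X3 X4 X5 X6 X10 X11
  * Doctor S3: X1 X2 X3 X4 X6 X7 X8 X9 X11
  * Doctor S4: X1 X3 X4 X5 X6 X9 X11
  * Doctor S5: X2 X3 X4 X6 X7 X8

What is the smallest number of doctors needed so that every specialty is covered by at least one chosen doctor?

Take {S2, S3}. Their union is {X1, X2, X3, X4, X5, X6, X7, X8, X9, X10, X11}, which is all 11 specialties.
No single doctor has all 11 specialties (the largest, S3, has 9), so 2 is optimal.

2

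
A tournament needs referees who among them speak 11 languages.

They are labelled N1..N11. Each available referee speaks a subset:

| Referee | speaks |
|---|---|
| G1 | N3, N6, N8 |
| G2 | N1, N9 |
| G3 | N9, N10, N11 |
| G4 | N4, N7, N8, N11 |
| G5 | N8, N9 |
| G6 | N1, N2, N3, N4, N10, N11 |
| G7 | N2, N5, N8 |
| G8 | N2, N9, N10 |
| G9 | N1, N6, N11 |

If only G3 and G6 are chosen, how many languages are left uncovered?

4

Union of G3, G6 = {N1, N2, N3, N4, N9, N10, N11}.
Not covered: N5, N6, N7, N8 — 4 languages.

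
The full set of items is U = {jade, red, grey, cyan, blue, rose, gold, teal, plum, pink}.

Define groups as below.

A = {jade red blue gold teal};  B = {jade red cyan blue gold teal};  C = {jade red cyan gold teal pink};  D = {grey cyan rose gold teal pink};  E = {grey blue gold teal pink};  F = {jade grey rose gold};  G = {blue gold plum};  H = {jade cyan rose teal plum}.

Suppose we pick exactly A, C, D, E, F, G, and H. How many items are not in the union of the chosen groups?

0

Union of A, C, D, E, F, G, H = {jade, red, grey, cyan, blue, rose, gold, teal, plum, pink} — that's every item, so 0 are uncovered.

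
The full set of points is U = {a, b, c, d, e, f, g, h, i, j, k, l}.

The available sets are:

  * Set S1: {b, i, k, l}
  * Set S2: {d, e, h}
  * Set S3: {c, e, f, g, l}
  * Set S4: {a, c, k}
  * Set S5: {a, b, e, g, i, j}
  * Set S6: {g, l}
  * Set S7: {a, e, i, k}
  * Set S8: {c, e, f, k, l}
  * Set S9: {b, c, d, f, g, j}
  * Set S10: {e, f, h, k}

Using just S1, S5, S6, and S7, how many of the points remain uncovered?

Union of S1, S5, S6, S7 = {a, b, e, g, i, j, k, l}.
Not covered: c, d, f, h — 4 points.

4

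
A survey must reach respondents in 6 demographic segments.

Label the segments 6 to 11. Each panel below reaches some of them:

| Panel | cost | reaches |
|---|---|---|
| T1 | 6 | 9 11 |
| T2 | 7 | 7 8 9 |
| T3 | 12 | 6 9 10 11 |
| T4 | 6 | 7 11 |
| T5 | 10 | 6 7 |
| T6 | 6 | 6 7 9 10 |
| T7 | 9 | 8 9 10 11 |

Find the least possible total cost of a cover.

T6, T7 together cover every segment (T6 ∪ T7 = {6, 7, 8, 9, 10, 11}); total cost 6 + 9 = 15.
No covering selection has total cost below 15.

15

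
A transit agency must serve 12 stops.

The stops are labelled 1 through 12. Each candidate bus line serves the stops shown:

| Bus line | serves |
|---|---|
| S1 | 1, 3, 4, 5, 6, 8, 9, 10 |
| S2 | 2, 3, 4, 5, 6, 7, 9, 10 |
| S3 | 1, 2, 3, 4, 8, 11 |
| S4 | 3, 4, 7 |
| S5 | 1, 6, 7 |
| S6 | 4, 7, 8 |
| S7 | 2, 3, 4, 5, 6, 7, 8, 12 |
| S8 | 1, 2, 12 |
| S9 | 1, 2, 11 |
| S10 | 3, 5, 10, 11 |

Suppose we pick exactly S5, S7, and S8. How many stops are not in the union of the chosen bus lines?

Union of S5, S7, S8 = {1, 2, 3, 4, 5, 6, 7, 8, 12}.
Not covered: 9, 10, 11 — 3 stops.

3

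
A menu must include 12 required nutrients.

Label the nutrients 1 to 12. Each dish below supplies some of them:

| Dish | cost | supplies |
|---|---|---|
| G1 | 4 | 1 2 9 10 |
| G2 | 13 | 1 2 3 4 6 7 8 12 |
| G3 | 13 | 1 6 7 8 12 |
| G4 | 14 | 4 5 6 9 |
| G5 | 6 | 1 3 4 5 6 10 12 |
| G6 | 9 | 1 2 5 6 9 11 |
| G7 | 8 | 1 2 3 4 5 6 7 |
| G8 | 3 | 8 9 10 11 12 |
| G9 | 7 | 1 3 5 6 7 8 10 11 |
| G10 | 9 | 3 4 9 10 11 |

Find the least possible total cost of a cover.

11

G7, G8 together cover every nutrient (G7 ∪ G8 = {1, 2, 3, 4, 5, 6, 7, 8, 9, 10, 11, 12}); total cost 8 + 3 = 11.
No covering selection has total cost below 11.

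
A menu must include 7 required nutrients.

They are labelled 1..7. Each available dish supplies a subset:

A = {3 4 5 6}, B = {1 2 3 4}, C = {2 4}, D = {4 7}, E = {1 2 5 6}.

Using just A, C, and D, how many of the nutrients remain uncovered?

Union of A, C, D = {2, 3, 4, 5, 6, 7}.
Not covered: 1 — 1 nutrient.

1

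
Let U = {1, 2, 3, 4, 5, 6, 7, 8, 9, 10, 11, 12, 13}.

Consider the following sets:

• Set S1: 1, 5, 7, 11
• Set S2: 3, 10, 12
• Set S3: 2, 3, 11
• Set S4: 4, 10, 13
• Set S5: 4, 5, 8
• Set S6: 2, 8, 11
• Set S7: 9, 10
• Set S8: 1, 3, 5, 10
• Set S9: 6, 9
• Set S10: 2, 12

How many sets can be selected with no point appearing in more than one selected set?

S1, S4, S9, S10 are pairwise disjoint (S1={1,5,7,11}; S4={4,10,13}; S9={6,9}; S10={2,12}).
Every remaining set overlaps one of these, and no 5 of the listed sets are pairwise disjoint, so 4 is the maximum.

4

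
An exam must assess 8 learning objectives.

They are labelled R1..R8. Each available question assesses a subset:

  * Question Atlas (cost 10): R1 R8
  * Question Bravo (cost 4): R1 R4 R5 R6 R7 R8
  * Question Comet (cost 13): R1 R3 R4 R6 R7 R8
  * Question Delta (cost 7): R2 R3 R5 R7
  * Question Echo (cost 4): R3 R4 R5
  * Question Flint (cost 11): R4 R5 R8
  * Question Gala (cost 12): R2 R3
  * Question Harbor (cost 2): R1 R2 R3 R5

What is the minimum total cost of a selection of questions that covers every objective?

6

Bravo, Harbor together cover every objective (Bravo ∪ Harbor = {R1, R2, R3, R4, R5, R6, R7, R8}); total cost 4 + 2 = 6.
No covering selection has total cost below 6.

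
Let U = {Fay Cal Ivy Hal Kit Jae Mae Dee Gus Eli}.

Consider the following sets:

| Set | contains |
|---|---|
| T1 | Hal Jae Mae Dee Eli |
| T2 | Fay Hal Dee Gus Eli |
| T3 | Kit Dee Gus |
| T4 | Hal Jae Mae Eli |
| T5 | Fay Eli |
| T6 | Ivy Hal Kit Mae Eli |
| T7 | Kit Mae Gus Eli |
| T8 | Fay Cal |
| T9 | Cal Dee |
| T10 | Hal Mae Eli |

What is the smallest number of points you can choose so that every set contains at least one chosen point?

3

The 3 points {Fay, Dee, Eli} hit every set.
The sets T3, T8, T10 are pairwise disjoint, so any hitting set needs a separate point for each — at least 3. Hence 3 is optimal.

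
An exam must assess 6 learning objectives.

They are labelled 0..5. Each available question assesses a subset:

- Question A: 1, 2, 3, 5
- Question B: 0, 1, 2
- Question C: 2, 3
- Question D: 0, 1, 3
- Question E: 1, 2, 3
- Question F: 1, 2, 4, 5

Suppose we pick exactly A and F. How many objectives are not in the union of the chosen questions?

1

Union of A, F = {1, 2, 3, 4, 5}.
Not covered: 0 — 1 objective.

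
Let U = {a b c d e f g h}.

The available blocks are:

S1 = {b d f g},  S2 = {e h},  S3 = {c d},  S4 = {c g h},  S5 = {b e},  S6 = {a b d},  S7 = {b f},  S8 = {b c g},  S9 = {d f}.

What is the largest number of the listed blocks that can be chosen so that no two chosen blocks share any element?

S4, S5, S9 are pairwise disjoint (S4={c,g,h}; S5={b,e}; S9={d,f}).
Every remaining block overlaps one of these, and no 4 of the listed blocks are pairwise disjoint, so 3 is the maximum.

3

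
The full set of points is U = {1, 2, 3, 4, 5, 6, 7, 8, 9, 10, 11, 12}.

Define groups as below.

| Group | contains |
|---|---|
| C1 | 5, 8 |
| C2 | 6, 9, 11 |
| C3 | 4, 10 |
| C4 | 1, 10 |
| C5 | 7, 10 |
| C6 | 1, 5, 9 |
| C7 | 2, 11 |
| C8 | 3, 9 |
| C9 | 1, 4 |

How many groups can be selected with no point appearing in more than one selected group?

C1, C5, C7, C8, C9 are pairwise disjoint (C1={5,8}; C5={7,10}; C7={2,11}; C8={3,9}; C9={1,4}).
Every remaining group overlaps one of these, and no 6 of the listed groups are pairwise disjoint, so 5 is the maximum.

5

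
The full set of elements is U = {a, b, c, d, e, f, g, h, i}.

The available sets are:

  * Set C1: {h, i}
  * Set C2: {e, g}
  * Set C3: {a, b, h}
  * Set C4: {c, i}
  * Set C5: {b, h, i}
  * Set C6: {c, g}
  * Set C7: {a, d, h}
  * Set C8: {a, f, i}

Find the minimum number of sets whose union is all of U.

5

C2 and C3 and C6 and C7 and C8 together: C2 ∪ C3 ∪ C6 ∪ C7 ∪ C8 = {a, b, c, d, e, f, g, h, i} — every element is covered.
No 4 of the 8 sets cover everything (all 70 combinations miss at least one element), so 5 is optimal.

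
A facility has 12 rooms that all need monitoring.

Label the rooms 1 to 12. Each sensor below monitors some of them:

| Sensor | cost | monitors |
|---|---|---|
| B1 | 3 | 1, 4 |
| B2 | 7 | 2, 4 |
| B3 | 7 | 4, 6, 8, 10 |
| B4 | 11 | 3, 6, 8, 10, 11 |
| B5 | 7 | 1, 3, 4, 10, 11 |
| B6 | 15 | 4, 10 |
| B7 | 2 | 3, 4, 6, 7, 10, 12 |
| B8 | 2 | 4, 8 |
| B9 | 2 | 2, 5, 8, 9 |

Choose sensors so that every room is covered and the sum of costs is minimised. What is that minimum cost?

B5, B7, B9 together cover every room (B5 ∪ B7 ∪ B9 = {1, 2, 3, 4, 5, 6, 7, 8, 9, 10, 11, 12}); total cost 7 + 2 + 2 = 11.
The greedy pick B7, B9, B1, B5 costs 14; no covering selection beats 11.

11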